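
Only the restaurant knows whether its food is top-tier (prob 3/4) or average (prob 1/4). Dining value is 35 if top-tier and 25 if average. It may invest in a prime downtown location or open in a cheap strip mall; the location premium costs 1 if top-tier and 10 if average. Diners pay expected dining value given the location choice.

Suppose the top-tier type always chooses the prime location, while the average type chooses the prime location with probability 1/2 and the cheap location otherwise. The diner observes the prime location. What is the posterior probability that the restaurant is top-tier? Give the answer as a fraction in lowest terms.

6/7

P(the prime location) = (3/4)·1 + (1/4)·(1/2) = 7/8.
By Bayes' rule, P(top-tier | the prime location) = (3/4) / (7/8) = 6/7.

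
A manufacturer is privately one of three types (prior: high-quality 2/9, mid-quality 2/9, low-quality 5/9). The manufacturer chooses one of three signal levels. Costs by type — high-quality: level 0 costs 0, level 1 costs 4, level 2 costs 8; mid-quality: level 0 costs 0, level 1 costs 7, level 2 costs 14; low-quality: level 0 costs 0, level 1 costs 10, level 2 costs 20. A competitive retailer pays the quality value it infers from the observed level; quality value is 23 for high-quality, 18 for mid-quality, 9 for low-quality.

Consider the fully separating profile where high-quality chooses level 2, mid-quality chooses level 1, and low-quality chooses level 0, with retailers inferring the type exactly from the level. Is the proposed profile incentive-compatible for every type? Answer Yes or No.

Separating prices: level 2 → 23, level 1 → 18, level 0 → 9.
high-quality (assigned level 2): level 0: 9 − 0 = 9; level 1: 18 − 4 = 14; level 2: 23 − 8 = 15. high-quality stays.
mid-quality (assigned level 1): level 0: 9 − 0 = 9; level 1: 18 − 7 = 11; level 2: 23 − 14 = 9. mid-quality stays.
low-quality (assigned level 0): level 0: 9 − 0 = 9; level 1: 18 − 10 = 8; level 2: 23 − 20 = 3. low-quality stays.
Every type prefers its assigned level; separation holds.

Yes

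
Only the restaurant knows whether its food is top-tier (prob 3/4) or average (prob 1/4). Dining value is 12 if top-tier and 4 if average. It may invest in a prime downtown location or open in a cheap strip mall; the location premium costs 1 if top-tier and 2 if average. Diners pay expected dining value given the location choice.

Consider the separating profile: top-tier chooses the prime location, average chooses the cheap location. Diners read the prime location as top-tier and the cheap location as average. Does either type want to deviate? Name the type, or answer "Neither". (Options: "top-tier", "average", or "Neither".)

The prime location pays 12; the cheap location pays 4.
top-tier: assigned the prime location, nets 12 − 1 = 11; deviating to the cheap location nets 4.
average: assigned the cheap location, nets 4; deviating to the prime location nets 12 − 2 = 10.
The average type gains 6 by deviating.

average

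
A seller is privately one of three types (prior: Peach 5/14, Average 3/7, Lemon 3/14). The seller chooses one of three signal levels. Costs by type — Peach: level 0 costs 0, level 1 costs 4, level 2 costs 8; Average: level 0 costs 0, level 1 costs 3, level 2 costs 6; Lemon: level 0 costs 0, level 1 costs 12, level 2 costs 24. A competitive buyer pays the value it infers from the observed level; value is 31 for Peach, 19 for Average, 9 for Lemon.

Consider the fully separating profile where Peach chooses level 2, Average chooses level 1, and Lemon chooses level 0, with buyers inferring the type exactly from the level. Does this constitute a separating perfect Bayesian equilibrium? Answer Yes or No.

No

Separating prices: level 2 → 31, level 1 → 19, level 0 → 9.
Peach (assigned level 2): level 0: 9 − 0 = 9; level 1: 19 − 4 = 15; level 2: 31 − 8 = 23. Peach stays.
Average (assigned level 1): level 0: 9 − 0 = 9; level 1: 19 − 3 = 16; level 2: 31 − 6 = 25. Average prefers level 2.
Lemon (assigned level 0): level 0: 9 − 0 = 9; level 1: 19 − 12 = 7; level 2: 31 − 24 = 7. Lemon stays.
At least one type deviates; the separating profile fails.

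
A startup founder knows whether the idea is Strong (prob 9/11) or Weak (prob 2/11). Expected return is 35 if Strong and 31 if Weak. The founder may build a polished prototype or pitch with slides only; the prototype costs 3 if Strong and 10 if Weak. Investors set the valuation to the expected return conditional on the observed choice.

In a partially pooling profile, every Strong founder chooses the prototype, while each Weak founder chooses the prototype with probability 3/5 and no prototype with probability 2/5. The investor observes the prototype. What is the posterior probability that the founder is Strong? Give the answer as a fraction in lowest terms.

15/17

P(the prototype) = (9/11)·1 + (2/11)·(3/5) = 51/55.
By Bayes' rule, P(Strong | the prototype) = (9/11) / (51/55) = 15/17.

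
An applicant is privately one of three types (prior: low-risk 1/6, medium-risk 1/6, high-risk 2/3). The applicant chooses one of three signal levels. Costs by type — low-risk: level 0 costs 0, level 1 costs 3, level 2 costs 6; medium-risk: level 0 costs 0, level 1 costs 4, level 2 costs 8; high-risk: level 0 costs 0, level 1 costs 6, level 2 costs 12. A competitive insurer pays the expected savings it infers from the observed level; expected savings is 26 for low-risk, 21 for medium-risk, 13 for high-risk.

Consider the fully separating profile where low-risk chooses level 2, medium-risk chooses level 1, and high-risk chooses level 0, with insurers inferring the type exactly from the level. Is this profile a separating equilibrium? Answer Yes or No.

No

Separating rebates: level 2 → 26, level 1 → 21, level 0 → 13.
low-risk (assigned level 2): level 0: 13 − 0 = 13; level 1: 21 − 3 = 18; level 2: 26 − 6 = 20. low-risk stays.
medium-risk (assigned level 1): level 0: 13 − 0 = 13; level 1: 21 − 4 = 17; level 2: 26 − 8 = 18. medium-risk prefers level 2.
high-risk (assigned level 0): level 0: 13 − 0 = 13; level 1: 21 − 6 = 15; level 2: 26 − 12 = 14. high-risk prefers level 1.
At least one type deviates; the separating profile fails.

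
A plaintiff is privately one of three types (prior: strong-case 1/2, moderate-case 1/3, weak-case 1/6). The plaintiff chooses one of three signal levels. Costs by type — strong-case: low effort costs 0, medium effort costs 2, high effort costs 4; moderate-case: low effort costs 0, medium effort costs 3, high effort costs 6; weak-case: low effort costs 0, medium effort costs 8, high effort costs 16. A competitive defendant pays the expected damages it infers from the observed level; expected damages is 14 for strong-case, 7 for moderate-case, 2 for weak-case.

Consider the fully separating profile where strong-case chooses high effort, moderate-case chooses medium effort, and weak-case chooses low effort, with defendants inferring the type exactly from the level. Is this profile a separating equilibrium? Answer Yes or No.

No

Separating settlements: high effort → 14, medium effort → 7, low effort → 2.
strong-case (assigned high effort): low effort: 2 − 0 = 2; medium effort: 7 − 2 = 5; high effort: 14 − 4 = 10. strong-case stays.
moderate-case (assigned medium effort): low effort: 2 − 0 = 2; medium effort: 7 − 3 = 4; high effort: 14 − 6 = 8. moderate-case prefers high effort.
weak-case (assigned low effort): low effort: 2 − 0 = 2; medium effort: 7 − 8 = -1; high effort: 14 − 16 = -2. weak-case stays.
At least one type deviates; the separating profile fails.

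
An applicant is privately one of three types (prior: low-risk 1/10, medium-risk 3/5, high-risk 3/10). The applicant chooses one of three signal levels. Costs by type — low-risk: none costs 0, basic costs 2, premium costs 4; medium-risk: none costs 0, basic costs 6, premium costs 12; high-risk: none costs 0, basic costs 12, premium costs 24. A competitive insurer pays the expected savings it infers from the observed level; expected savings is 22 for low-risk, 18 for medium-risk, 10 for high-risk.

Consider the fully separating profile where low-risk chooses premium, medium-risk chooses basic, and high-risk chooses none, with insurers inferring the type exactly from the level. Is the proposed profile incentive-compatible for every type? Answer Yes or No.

Yes

Separating rebates: premium → 22, basic → 18, none → 10.
low-risk (assigned premium): none: 10 − 0 = 10; basic: 18 − 2 = 16; premium: 22 − 4 = 18. low-risk stays.
medium-risk (assigned basic): none: 10 − 0 = 10; basic: 18 − 6 = 12; premium: 22 − 12 = 10. medium-risk stays.
high-risk (assigned none): none: 10 − 0 = 10; basic: 18 − 12 = 6; premium: 22 − 24 = -2. high-risk stays.
Every type prefers its assigned level; separation holds.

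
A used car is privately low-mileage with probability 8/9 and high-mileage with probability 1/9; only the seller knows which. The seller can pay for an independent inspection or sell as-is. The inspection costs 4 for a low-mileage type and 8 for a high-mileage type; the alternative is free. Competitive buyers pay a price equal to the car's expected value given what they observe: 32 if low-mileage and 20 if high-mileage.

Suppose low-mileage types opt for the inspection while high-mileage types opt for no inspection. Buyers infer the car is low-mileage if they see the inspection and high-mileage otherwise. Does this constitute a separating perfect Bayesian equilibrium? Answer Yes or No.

Under these beliefs, the inspection earns price 32 and no inspection earns price 20.
low-mileage: the inspection nets 32 − 4 = 28; no inspection nets 20. low-mileage prefers the inspection.
high-mileage: the inspection nets 32 − 8 = 24; no inspection nets 20. high-mileage would deviate to the inspection.
high-mileage has a profitable deviation, so the profile is not an equilibrium.

No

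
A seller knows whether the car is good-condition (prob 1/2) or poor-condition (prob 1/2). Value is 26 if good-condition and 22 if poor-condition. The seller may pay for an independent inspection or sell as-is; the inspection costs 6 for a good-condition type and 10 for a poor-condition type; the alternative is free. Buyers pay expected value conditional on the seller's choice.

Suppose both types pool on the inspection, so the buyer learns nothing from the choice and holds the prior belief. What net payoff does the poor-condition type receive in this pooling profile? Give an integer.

14

Pooled price = 1/2·26 + 1/2·22 = 24.
poor-condition pays cost 10 for the inspection, so net payoff = 24 − 10 = 14.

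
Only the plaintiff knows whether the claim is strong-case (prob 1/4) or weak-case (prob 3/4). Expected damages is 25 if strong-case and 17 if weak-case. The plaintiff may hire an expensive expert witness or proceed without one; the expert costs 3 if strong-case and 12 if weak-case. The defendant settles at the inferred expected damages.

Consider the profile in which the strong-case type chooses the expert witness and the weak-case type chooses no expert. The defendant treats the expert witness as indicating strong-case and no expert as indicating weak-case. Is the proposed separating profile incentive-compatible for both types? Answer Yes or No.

Yes

Under these beliefs, the expert witness earns settlement 25 and no expert earns settlement 17.
strong-case: the expert witness nets 25 − 3 = 22; no expert nets 17. strong-case prefers the expert witness.
weak-case: the expert witness nets 25 − 12 = 13; no expert nets 17. weak-case prefers no expert.
Neither type deviates, so the separating profile is an equilibrium.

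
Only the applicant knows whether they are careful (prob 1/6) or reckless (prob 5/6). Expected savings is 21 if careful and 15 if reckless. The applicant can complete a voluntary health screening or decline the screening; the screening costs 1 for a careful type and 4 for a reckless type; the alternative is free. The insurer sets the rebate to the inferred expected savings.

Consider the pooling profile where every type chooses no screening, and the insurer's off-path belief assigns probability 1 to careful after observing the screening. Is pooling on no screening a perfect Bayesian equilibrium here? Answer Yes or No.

On path, the insurer holds the prior and pays 1/6·21 + 5/6·15 = 16. Off path (the screening), believing careful, it pays 21.
careful: no screening nets 16; the screening nets 21 − 1 = 20. careful would deviate.
reckless: no screening nets 16; the screening nets 21 − 4 = 17. reckless would deviate.
A type deviates, so pooling fails.

No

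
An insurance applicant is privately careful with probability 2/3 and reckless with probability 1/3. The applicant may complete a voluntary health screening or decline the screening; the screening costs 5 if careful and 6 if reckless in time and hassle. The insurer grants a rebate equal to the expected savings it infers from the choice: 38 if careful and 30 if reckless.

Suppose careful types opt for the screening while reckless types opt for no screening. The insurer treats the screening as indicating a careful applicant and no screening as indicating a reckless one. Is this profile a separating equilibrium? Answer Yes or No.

Under these beliefs, the screening earns rebate 38 and no screening earns rebate 30.
careful: the screening nets 38 − 5 = 33; no screening nets 30. careful prefers the screening.
reckless: the screening nets 38 − 6 = 32; no screening nets 30. reckless would deviate to the screening.
reckless has a profitable deviation, so the profile is not an equilibrium.

No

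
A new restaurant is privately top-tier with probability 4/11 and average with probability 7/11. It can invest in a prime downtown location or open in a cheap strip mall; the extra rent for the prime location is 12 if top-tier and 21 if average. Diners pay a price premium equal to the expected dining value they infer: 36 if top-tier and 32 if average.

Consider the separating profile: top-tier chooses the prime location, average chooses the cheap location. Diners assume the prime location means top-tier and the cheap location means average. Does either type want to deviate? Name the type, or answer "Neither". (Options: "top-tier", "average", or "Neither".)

top-tier

The prime location pays 36; the cheap location pays 32.
top-tier: assigned the prime location, nets 36 − 12 = 24; deviating to the cheap location nets 32.
average: assigned the cheap location, nets 32; deviating to the prime location nets 36 − 21 = 15.
The top-tier type gains 8 by deviating.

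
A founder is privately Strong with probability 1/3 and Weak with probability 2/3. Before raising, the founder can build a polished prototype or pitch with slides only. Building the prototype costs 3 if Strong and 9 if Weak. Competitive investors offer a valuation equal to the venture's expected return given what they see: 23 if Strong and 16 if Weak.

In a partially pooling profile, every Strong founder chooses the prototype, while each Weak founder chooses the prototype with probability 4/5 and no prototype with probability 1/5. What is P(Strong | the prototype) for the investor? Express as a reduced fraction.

P(the prototype) = (1/3)·1 + (2/3)·(4/5) = 13/15.
By Bayes' rule, P(Strong | the prototype) = (1/3) / (13/15) = 5/13.

5/13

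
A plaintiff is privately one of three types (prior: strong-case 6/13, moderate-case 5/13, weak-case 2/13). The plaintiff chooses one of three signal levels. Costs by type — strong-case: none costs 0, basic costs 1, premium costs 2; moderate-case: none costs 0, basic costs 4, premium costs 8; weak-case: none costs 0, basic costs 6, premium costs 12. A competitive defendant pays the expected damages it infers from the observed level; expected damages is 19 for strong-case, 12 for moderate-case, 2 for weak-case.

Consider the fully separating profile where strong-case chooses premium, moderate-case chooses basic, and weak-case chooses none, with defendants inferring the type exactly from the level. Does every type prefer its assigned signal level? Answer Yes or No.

Separating settlements: premium → 19, basic → 12, none → 2.
strong-case (assigned premium): none: 2 − 0 = 2; basic: 12 − 1 = 11; premium: 19 − 2 = 17. strong-case stays.
moderate-case (assigned basic): none: 2 − 0 = 2; basic: 12 − 4 = 8; premium: 19 − 8 = 11. moderate-case prefers premium.
weak-case (assigned none): none: 2 − 0 = 2; basic: 12 − 6 = 6; premium: 19 − 12 = 7. weak-case prefers premium.
At least one type deviates; the separating profile fails.

No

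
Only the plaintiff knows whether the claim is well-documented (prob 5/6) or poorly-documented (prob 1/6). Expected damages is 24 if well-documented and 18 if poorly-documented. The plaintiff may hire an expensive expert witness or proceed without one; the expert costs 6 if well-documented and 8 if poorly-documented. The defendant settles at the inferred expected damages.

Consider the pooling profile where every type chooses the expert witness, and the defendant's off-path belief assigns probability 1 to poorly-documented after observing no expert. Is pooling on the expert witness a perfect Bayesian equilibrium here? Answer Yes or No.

No

On path, the defendant holds the prior and pays 5/6·24 + 1/6·18 = 23. Off path (no expert), believing poorly-documented, it pays 18.
well-documented: the expert witness nets 23 − 6 = 17; no expert nets 18. well-documented would deviate.
poorly-documented: the expert witness nets 23 − 8 = 15; no expert nets 18. poorly-documented would deviate.
A type deviates, so pooling fails.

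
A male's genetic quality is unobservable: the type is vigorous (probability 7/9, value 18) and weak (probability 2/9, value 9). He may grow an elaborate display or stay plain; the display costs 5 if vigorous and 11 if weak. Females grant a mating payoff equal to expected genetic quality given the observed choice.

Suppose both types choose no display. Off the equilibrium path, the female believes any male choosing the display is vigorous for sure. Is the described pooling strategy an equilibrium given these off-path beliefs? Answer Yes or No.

On path, the female holds the prior and pays 7/9·18 + 2/9·9 = 16. Off path (the display), believing vigorous, it pays 18.
vigorous: no display nets 16; the display nets 18 − 5 = 13. vigorous stays.
weak: no display nets 16; the display nets 18 − 11 = 7. weak stays.
No type deviates, so pooling is sustained.

Yes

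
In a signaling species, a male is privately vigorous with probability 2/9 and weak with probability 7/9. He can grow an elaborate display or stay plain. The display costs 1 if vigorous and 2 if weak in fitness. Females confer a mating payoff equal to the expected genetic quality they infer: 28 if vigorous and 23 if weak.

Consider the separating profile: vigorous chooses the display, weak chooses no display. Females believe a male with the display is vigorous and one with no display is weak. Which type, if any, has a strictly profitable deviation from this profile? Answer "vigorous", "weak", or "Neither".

weak

The display pays 28; no display pays 23.
vigorous: assigned the display, nets 28 − 1 = 27; deviating to no display nets 23.
weak: assigned no display, nets 23; deviating to the display nets 28 − 2 = 26.
The weak type gains 3 by deviating.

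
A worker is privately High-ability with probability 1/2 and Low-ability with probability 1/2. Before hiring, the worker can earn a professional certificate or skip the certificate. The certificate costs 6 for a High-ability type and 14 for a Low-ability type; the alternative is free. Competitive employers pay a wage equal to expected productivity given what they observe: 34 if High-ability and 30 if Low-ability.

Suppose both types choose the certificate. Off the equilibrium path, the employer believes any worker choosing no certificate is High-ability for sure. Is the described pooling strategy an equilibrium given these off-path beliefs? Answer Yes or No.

No

On path, the employer holds the prior and pays 1/2·34 + 1/2·30 = 32. Off path (no certificate), believing High-ability, it pays 34.
High-ability: the certificate nets 32 − 6 = 26; no certificate nets 34. High-ability would deviate.
Low-ability: the certificate nets 32 − 14 = 18; no certificate nets 34. Low-ability would deviate.
A type deviates, so pooling fails.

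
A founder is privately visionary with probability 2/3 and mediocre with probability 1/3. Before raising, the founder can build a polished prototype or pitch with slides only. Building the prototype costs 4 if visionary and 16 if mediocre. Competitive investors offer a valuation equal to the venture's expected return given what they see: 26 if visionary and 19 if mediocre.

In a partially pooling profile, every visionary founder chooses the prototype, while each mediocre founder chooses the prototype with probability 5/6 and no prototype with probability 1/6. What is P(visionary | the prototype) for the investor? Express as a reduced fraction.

P(the prototype) = (2/3)·1 + (1/3)·(5/6) = 17/18.
By Bayes' rule, P(visionary | the prototype) = (2/3) / (17/18) = 12/17.

12/17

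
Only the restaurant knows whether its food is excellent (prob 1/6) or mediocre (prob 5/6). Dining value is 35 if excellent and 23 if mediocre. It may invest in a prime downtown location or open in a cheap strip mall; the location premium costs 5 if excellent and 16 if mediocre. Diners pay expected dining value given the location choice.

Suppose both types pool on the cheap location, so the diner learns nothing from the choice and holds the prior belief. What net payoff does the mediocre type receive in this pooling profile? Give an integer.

25

Pooled price premium = 1/6·35 + 5/6·23 = 25.
mediocre pays no cost for the cheap location, so net payoff = 25.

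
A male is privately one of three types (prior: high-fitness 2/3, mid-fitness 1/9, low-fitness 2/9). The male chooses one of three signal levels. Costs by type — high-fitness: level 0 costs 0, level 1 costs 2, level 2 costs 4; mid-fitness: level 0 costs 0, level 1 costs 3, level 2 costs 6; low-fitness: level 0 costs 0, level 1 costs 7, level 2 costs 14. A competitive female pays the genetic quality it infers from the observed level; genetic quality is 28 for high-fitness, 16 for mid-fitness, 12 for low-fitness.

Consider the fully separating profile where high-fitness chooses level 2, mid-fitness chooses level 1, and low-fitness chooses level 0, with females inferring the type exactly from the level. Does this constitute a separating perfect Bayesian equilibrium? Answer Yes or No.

Separating mating payoffs: level 2 → 28, level 1 → 16, level 0 → 12.
high-fitness (assigned level 2): level 0: 12 − 0 = 12; level 1: 16 − 2 = 14; level 2: 28 − 4 = 24. high-fitness stays.
mid-fitness (assigned level 1): level 0: 12 − 0 = 12; level 1: 16 − 3 = 13; level 2: 28 − 6 = 22. mid-fitness prefers level 2.
low-fitness (assigned level 0): level 0: 12 − 0 = 12; level 1: 16 − 7 = 9; level 2: 28 − 14 = 14. low-fitness prefers level 2.
At least one type deviates; the separating profile fails.

No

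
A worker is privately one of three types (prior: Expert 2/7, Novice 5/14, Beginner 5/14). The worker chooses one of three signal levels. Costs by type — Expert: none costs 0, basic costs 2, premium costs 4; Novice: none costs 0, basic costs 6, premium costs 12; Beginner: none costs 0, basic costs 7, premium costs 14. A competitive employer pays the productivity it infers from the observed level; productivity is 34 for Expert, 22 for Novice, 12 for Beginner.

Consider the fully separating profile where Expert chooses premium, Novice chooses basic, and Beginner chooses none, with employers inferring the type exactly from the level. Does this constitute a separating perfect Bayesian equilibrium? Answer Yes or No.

No

Separating wages: premium → 34, basic → 22, none → 12.
Expert (assigned premium): none: 12 − 0 = 12; basic: 22 − 2 = 20; premium: 34 − 4 = 30. Expert stays.
Novice (assigned basic): none: 12 − 0 = 12; basic: 22 − 6 = 16; premium: 34 − 12 = 22. Novice prefers premium.
Beginner (assigned none): none: 12 − 0 = 12; basic: 22 − 7 = 15; premium: 34 − 14 = 20. Beginner prefers premium.
At least one type deviates; the separating profile fails.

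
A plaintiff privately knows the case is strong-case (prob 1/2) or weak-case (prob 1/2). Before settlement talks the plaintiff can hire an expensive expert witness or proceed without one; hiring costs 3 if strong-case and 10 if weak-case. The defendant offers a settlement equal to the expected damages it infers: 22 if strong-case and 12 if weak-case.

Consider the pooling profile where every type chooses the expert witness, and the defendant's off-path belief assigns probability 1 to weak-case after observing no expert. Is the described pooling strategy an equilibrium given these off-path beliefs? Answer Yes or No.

On path, the defendant holds the prior and pays 1/2·22 + 1/2·12 = 17. Off path (no expert), believing weak-case, it pays 12.
strong-case: the expert witness nets 17 − 3 = 14; no expert nets 12. strong-case stays.
weak-case: the expert witness nets 17 − 10 = 7; no expert nets 12. weak-case would deviate.
A type deviates, so pooling fails.

No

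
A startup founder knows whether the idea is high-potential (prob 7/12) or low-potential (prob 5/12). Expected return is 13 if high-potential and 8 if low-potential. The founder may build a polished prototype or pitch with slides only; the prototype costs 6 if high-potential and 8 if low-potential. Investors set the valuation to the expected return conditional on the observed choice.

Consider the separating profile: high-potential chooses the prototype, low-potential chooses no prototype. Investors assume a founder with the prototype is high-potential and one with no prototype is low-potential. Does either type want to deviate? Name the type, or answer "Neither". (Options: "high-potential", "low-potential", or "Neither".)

The prototype pays 13; no prototype pays 8.
high-potential: assigned the prototype, nets 13 − 6 = 7; deviating to no prototype nets 8.
low-potential: assigned no prototype, nets 8; deviating to the prototype nets 13 − 8 = 5.
The high-potential type gains 1 by deviating.

high-potential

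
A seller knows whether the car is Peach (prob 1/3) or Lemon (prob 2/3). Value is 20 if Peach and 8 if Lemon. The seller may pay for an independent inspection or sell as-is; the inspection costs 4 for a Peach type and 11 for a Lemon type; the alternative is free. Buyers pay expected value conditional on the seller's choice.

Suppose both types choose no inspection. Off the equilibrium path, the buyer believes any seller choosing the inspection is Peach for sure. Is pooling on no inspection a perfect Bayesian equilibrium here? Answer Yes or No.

No

On path, the buyer holds the prior and pays 1/3·20 + 2/3·8 = 12. Off path (the inspection), believing Peach, it pays 20.
Peach: no inspection nets 12; the inspection nets 20 − 4 = 16. Peach would deviate.
Lemon: no inspection nets 12; the inspection nets 20 − 11 = 9. Lemon stays.
A type deviates, so pooling fails.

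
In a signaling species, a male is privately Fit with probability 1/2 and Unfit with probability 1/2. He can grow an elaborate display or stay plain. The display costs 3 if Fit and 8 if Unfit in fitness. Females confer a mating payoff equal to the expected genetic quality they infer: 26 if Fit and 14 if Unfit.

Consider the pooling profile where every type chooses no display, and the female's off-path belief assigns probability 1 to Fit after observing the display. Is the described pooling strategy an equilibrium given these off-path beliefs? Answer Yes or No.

On path, the female holds the prior and pays 1/2·26 + 1/2·14 = 20. Off path (the display), believing Fit, it pays 26.
Fit: no display nets 20; the display nets 26 − 3 = 23. Fit would deviate.
Unfit: no display nets 20; the display nets 26 − 8 = 18. Unfit stays.
A type deviates, so pooling fails.

No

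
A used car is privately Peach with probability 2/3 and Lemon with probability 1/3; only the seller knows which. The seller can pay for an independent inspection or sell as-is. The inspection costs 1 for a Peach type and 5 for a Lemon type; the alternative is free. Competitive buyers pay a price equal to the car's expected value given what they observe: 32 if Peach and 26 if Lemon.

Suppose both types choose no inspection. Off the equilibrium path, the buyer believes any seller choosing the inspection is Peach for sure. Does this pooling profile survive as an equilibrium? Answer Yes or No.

No

On path, the buyer holds the prior and pays 2/3·32 + 1/3·26 = 30. Off path (the inspection), believing Peach, it pays 32.
Peach: no inspection nets 30; the inspection nets 32 − 1 = 31. Peach would deviate.
Lemon: no inspection nets 30; the inspection nets 32 − 5 = 27. Lemon stays.
A type deviates, so pooling fails.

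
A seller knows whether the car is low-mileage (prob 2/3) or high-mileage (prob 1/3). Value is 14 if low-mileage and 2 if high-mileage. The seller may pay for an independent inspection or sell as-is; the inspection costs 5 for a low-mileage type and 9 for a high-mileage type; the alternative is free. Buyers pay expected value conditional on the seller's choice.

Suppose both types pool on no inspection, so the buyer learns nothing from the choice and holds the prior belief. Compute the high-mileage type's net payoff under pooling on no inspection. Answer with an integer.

10

Pooled price = 2/3·14 + 1/3·2 = 10.
high-mileage pays no cost for no inspection, so net payoff = 10.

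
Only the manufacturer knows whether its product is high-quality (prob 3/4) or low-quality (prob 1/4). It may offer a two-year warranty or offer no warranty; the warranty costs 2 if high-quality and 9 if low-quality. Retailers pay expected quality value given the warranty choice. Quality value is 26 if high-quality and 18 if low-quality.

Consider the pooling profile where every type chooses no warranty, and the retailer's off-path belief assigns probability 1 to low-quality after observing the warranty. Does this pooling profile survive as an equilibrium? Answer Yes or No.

On path, the retailer holds the prior and pays 3/4·26 + 1/4·18 = 24. Off path (the warranty), believing low-quality, it pays 18.
high-quality: no warranty nets 24; the warranty nets 18 − 2 = 16. high-quality stays.
low-quality: no warranty nets 24; the warranty nets 18 − 9 = 9. low-quality stays.
No type deviates, so pooling is sustained.

Yes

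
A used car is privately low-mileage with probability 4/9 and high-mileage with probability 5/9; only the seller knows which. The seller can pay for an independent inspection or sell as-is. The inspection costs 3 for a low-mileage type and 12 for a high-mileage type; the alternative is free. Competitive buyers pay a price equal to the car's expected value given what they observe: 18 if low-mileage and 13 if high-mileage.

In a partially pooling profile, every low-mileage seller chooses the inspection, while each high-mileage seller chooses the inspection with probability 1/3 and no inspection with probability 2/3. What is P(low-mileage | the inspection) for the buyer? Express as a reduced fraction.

P(the inspection) = (4/9)·1 + (5/9)·(1/3) = 17/27.
By Bayes' rule, P(low-mileage | the inspection) = (4/9) / (17/27) = 12/17.

12/17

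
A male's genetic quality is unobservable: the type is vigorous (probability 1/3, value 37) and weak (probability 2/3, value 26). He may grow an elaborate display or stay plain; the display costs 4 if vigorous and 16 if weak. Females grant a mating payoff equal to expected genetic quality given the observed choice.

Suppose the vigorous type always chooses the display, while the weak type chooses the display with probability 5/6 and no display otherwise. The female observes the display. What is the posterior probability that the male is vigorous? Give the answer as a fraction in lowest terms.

P(the display) = (1/3)·1 + (2/3)·(5/6) = 8/9.
By Bayes' rule, P(vigorous | the display) = (1/3) / (8/9) = 3/8.

3/8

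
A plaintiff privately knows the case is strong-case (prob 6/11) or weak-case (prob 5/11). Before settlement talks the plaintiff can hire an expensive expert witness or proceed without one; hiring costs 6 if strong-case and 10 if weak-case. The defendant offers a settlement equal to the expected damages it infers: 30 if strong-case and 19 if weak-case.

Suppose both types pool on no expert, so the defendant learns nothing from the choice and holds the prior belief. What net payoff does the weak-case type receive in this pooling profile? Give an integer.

25

Pooled settlement = 6/11·30 + 5/11·19 = 25.
weak-case pays no cost for no expert, so net payoff = 25.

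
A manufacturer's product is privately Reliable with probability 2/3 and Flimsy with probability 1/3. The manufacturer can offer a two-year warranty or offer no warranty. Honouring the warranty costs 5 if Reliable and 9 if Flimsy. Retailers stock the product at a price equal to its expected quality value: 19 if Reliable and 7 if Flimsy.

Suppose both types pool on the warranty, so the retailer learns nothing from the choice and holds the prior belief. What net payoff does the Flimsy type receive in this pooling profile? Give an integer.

6

Pooled price = 2/3·19 + 1/3·7 = 15.
Flimsy pays cost 9 for the warranty, so net payoff = 15 − 9 = 6.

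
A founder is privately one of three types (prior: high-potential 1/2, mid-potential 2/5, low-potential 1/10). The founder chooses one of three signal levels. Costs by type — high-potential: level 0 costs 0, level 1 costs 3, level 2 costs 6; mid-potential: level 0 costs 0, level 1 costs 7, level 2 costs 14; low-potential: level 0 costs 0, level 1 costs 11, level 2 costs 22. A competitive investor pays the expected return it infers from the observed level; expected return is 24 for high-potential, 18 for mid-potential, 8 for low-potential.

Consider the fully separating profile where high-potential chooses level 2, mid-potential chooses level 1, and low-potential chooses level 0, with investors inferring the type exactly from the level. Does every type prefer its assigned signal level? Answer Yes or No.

Yes

Separating valuations: level 2 → 24, level 1 → 18, level 0 → 8.
high-potential (assigned level 2): level 0: 8 − 0 = 8; level 1: 18 − 3 = 15; level 2: 24 − 6 = 18. high-potential stays.
mid-potential (assigned level 1): level 0: 8 − 0 = 8; level 1: 18 − 7 = 11; level 2: 24 − 14 = 10. mid-potential stays.
low-potential (assigned level 0): level 0: 8 − 0 = 8; level 1: 18 − 11 = 7; level 2: 24 − 22 = 2. low-potential stays.
Every type prefers its assigned level; separation holds.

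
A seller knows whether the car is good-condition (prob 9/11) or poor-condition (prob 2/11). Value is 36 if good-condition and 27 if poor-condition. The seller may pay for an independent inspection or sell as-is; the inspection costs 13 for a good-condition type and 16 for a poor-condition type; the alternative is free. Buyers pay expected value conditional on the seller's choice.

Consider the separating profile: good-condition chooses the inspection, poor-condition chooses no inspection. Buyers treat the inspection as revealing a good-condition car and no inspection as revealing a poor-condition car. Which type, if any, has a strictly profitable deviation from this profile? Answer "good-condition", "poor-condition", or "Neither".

The inspection pays 36; no inspection pays 27.
good-condition: assigned the inspection, nets 36 − 13 = 23; deviating to no inspection nets 27.
poor-condition: assigned no inspection, nets 27; deviating to the inspection nets 36 − 16 = 20.
The good-condition type gains 4 by deviating.

good-condition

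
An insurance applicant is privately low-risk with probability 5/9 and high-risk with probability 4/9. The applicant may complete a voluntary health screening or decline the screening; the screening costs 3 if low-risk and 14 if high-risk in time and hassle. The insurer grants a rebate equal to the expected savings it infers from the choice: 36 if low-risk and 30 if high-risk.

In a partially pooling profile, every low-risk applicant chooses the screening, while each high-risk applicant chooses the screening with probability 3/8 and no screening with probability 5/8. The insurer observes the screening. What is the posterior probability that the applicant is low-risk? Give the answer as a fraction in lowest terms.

10/13

P(the screening) = (5/9)·1 + (4/9)·(3/8) = 13/18.
By Bayes' rule, P(low-risk | the screening) = (5/9) / (13/18) = 10/13.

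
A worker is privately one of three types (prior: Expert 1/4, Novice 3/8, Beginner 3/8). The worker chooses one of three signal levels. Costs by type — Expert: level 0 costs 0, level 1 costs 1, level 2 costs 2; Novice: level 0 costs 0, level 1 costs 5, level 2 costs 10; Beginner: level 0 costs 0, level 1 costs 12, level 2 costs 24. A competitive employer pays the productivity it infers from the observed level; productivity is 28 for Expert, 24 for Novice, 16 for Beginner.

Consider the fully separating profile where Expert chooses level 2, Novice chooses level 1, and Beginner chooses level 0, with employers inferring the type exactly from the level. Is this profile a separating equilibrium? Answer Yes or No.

Yes

Separating wages: level 2 → 28, level 1 → 24, level 0 → 16.
Expert (assigned level 2): level 0: 16 − 0 = 16; level 1: 24 − 1 = 23; level 2: 28 − 2 = 26. Expert stays.
Novice (assigned level 1): level 0: 16 − 0 = 16; level 1: 24 − 5 = 19; level 2: 28 − 10 = 18. Novice stays.
Beginner (assigned level 0): level 0: 16 − 0 = 16; level 1: 24 − 12 = 12; level 2: 28 − 24 = 4. Beginner stays.
Every type prefers its assigned level; separation holds.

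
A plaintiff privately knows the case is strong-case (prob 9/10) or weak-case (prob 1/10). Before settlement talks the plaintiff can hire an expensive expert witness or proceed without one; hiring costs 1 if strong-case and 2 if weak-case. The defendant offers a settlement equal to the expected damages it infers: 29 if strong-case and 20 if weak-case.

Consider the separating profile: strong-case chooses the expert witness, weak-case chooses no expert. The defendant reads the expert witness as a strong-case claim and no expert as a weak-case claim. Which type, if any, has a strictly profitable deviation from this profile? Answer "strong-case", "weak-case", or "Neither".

weak-case

The expert witness pays 29; no expert pays 20.
strong-case: assigned the expert witness, nets 29 − 1 = 28; deviating to no expert nets 20.
weak-case: assigned no expert, nets 20; deviating to the expert witness nets 29 − 2 = 27.
The weak-case type gains 7 by deviating.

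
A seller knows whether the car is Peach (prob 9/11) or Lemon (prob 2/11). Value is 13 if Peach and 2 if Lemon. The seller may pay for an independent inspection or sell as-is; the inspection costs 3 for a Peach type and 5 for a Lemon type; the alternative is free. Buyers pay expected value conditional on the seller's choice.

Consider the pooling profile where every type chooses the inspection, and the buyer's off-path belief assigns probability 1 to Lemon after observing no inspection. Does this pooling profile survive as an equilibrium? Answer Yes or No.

On path, the buyer holds the prior and pays 9/11·13 + 2/11·2 = 11. Off path (no inspection), believing Lemon, it pays 2.
Peach: the inspection nets 11 − 3 = 8; no inspection nets 2. Peach stays.
Lemon: the inspection nets 11 − 5 = 6; no inspection nets 2. Lemon stays.
No type deviates, so pooling is sustained.

Yes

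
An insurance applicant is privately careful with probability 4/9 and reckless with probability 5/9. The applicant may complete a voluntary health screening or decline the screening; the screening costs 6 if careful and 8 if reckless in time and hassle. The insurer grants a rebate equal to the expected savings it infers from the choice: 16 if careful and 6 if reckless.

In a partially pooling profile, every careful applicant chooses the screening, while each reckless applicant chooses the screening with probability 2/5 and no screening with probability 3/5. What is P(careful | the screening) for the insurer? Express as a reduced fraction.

2/3

P(the screening) = (4/9)·1 + (5/9)·(2/5) = 2/3.
By Bayes' rule, P(careful | the screening) = (4/9) / (2/3) = 2/3.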